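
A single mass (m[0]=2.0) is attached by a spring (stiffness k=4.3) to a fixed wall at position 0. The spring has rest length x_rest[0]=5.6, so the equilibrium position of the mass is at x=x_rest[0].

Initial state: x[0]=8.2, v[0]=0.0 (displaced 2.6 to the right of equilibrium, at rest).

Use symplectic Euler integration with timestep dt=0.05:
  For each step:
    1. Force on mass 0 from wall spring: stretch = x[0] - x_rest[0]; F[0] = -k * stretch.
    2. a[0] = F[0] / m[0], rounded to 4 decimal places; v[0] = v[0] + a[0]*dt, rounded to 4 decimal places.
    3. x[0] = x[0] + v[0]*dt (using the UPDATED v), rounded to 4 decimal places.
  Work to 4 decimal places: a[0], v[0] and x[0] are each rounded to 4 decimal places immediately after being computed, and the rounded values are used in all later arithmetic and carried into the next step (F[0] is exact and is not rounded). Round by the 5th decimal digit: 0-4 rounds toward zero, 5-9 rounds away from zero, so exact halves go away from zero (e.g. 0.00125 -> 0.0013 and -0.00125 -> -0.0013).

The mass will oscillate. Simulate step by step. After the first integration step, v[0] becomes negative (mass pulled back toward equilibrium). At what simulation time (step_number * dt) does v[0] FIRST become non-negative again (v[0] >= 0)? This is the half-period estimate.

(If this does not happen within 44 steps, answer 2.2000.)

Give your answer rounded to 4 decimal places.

Answer: 2.1500

Derivation:
Step 0: x=[8.2000] v=[0.0000]
Step 1: x=[8.1860] v=[-0.2795]
Step 2: x=[8.1581] v=[-0.5575]
Step 3: x=[8.1165] v=[-0.8325]
Step 4: x=[8.0614] v=[-1.1030]
Step 5: x=[7.9930] v=[-1.3676]
Step 6: x=[7.9118] v=[-1.6249]
Step 7: x=[7.8181] v=[-1.8734]
Step 8: x=[7.7125] v=[-2.1118]
Step 9: x=[7.5956] v=[-2.3389]
Step 10: x=[7.4679] v=[-2.5534]
Step 11: x=[7.3302] v=[-2.7542]
Step 12: x=[7.1832] v=[-2.9402]
Step 13: x=[7.0277] v=[-3.1104]
Step 14: x=[6.8645] v=[-3.2639]
Step 15: x=[6.6945] v=[-3.3998]
Step 16: x=[6.5186] v=[-3.5175]
Step 17: x=[6.3378] v=[-3.6163]
Step 18: x=[6.1530] v=[-3.6956]
Step 19: x=[5.9652] v=[-3.7551]
Step 20: x=[5.7755] v=[-3.7944]
Step 21: x=[5.5848] v=[-3.8133]
Step 22: x=[5.3942] v=[-3.8117]
Step 23: x=[5.2047] v=[-3.7896]
Step 24: x=[5.0173] v=[-3.7471]
Step 25: x=[4.8331] v=[-3.6845]
Step 26: x=[4.6530] v=[-3.6021]
Step 27: x=[4.4780] v=[-3.5003]
Step 28: x=[4.3090] v=[-3.3797]
Step 29: x=[4.1470] v=[-3.2409]
Step 30: x=[3.9928] v=[-3.0847]
Step 31: x=[3.8472] v=[-2.9119]
Step 32: x=[3.7110] v=[-2.7235]
Step 33: x=[3.5850] v=[-2.5204]
Step 34: x=[3.4698] v=[-2.3038]
Step 35: x=[3.3661] v=[-2.0748]
Step 36: x=[3.2744] v=[-1.8347]
Step 37: x=[3.1952] v=[-1.5847]
Step 38: x=[3.1289] v=[-1.3262]
Step 39: x=[3.0759] v=[-1.0606]
Step 40: x=[3.0364] v=[-0.7893]
Step 41: x=[3.0107] v=[-0.5137]
Step 42: x=[2.9989] v=[-0.2354]
Step 43: x=[3.0011] v=[0.0442]
First v>=0 after going negative at step 43, time=2.1500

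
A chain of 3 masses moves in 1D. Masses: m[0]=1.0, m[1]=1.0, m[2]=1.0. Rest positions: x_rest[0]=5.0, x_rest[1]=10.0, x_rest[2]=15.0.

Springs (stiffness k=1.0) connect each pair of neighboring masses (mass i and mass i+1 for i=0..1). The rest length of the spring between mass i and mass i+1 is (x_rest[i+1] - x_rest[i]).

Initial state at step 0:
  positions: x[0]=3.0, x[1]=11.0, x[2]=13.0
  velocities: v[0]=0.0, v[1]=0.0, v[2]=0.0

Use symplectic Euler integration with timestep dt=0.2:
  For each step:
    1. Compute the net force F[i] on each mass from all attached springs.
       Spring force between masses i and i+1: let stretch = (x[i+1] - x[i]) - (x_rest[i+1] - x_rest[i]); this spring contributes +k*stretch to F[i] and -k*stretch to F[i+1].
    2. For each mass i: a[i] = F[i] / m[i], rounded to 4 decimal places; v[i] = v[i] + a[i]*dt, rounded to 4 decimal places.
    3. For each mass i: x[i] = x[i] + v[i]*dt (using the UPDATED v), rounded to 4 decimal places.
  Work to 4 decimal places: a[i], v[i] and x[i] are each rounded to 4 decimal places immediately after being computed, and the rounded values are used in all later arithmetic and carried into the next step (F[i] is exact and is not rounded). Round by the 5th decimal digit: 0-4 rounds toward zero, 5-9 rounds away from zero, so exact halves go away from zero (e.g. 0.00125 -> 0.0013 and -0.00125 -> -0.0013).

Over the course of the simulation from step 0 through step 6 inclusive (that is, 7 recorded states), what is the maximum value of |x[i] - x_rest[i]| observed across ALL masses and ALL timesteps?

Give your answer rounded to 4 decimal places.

Step 0: x=[3.0000 11.0000 13.0000] v=[0.0000 0.0000 0.0000]
Step 1: x=[3.1200 10.7600 13.1200] v=[0.6000 -1.2000 0.6000]
Step 2: x=[3.3456 10.3088 13.3456] v=[1.1280 -2.2560 1.1280]
Step 3: x=[3.6497 9.7005 13.6497] v=[1.5206 -3.0413 1.5206]
Step 4: x=[3.9959 9.0082 13.9959] v=[1.7308 -3.4616 1.7308]
Step 5: x=[4.3426 8.3149 14.3426] v=[1.7333 -3.4665 1.7333]
Step 6: x=[4.6482 7.7038 14.6482] v=[1.5278 -3.0554 1.5278]
Max displacement = 2.2962

Answer: 2.2962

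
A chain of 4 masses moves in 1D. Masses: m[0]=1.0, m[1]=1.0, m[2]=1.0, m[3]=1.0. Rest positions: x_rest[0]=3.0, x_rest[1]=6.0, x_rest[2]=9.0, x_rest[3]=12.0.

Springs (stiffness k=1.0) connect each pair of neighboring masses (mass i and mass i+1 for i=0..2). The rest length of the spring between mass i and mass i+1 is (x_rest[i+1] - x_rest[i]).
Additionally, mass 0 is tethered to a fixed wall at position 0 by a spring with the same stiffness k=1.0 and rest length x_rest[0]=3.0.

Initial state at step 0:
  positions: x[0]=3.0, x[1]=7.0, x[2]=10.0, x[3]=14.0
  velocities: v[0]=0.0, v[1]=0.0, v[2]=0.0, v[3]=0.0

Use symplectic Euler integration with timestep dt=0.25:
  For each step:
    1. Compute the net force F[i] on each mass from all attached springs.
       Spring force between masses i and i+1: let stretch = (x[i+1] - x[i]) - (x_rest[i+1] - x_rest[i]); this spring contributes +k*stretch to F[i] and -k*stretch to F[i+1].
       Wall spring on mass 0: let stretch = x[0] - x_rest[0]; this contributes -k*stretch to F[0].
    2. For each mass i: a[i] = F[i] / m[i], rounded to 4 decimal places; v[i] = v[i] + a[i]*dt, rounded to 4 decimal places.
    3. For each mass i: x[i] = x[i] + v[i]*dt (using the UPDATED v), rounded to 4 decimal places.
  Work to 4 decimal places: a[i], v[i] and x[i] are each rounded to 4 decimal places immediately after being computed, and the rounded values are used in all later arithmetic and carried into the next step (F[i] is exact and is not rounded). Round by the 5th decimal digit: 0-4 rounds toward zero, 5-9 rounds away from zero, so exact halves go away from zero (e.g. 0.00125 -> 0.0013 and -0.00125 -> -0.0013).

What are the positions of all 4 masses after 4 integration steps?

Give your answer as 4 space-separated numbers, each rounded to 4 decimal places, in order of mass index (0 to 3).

Step 0: x=[3.0000 7.0000 10.0000 14.0000] v=[0.0000 0.0000 0.0000 0.0000]
Step 1: x=[3.0625 6.9375 10.0625 13.9375] v=[0.2500 -0.2500 0.2500 -0.2500]
Step 2: x=[3.1758 6.8281 10.1719 13.8203] v=[0.4531 -0.4375 0.4375 -0.4688]
Step 3: x=[3.3189 6.6995 10.3003 13.6626] v=[0.5722 -0.5146 0.5137 -0.6309]
Step 4: x=[3.4658 6.5846 10.4138 13.4822] v=[0.5876 -0.4596 0.4541 -0.7215]

Answer: 3.4658 6.5846 10.4138 13.4822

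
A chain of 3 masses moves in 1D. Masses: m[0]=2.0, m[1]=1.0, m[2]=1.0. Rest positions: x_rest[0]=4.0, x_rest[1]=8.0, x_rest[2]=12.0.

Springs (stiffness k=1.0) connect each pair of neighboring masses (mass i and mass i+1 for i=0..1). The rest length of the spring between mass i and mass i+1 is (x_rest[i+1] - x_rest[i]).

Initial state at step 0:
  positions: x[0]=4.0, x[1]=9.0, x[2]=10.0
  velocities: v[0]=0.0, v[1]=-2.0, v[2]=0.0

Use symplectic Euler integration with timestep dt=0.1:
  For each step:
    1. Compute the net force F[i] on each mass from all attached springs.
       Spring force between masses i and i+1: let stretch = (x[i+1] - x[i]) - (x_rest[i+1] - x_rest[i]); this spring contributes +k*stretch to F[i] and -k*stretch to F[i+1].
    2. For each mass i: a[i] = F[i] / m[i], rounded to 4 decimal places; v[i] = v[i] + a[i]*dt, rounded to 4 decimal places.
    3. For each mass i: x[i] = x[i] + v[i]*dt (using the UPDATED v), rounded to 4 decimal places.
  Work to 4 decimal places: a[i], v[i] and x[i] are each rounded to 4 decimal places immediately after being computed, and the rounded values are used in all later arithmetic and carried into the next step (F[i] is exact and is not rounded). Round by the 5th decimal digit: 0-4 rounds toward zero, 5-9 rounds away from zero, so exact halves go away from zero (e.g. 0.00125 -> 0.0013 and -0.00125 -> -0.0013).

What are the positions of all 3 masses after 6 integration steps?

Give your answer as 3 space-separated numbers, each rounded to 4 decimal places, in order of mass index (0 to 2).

Step 0: x=[4.0000 9.0000 10.0000] v=[0.0000 -2.0000 0.0000]
Step 1: x=[4.0050 8.7600 10.0300] v=[0.0500 -2.4000 0.3000]
Step 2: x=[4.0138 8.4852 10.0873] v=[0.0878 -2.7485 0.5730]
Step 3: x=[4.0249 8.1817 10.1686] v=[0.1114 -3.0354 0.8128]
Step 4: x=[4.0368 7.8565 10.2700] v=[0.1192 -3.2524 1.0141]
Step 5: x=[4.0478 7.5172 10.3873] v=[0.1102 -3.3930 1.1728]
Step 6: x=[4.0562 7.1719 10.5159] v=[0.0837 -3.4529 1.2858]

Answer: 4.0562 7.1719 10.5159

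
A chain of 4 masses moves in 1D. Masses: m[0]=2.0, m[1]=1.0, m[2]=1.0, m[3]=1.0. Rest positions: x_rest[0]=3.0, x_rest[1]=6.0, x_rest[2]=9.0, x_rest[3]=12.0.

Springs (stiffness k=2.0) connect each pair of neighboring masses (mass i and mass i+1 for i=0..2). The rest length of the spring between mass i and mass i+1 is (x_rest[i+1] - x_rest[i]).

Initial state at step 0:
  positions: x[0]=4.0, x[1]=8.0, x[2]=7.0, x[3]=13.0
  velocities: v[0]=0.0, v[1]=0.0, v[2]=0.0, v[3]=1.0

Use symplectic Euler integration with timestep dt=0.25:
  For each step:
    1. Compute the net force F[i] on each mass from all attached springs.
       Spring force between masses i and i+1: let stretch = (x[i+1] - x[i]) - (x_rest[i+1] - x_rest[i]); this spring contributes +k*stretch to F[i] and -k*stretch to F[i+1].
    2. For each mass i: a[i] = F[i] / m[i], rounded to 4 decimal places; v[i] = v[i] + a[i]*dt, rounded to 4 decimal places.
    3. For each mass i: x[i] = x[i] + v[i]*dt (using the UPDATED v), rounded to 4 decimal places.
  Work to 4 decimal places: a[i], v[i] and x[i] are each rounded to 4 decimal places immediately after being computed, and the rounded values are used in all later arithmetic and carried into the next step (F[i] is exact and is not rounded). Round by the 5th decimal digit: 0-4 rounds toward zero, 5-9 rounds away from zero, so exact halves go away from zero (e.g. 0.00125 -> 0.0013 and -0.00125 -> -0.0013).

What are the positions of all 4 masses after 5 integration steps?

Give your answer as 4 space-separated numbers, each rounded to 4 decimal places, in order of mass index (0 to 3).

Answer: 3.9159 5.4129 11.9241 12.0813

Derivation:
Step 0: x=[4.0000 8.0000 7.0000 13.0000] v=[0.0000 0.0000 0.0000 1.0000]
Step 1: x=[4.0625 7.3750 7.8750 12.8750] v=[0.2500 -2.5000 3.5000 -0.5000]
Step 2: x=[4.1445 6.3984 9.3125 12.5000] v=[0.3281 -3.9063 5.7500 -1.5000]
Step 3: x=[4.1799 5.5044 10.7842 12.1016] v=[0.1416 -3.5762 5.8867 -1.5938]
Step 4: x=[4.1106 5.1048 11.7606 11.9135] v=[-0.2773 -1.5986 3.9055 -0.7525]
Step 5: x=[3.9159 5.4129 11.9241 12.0813] v=[-0.7788 1.2322 0.6541 0.6711]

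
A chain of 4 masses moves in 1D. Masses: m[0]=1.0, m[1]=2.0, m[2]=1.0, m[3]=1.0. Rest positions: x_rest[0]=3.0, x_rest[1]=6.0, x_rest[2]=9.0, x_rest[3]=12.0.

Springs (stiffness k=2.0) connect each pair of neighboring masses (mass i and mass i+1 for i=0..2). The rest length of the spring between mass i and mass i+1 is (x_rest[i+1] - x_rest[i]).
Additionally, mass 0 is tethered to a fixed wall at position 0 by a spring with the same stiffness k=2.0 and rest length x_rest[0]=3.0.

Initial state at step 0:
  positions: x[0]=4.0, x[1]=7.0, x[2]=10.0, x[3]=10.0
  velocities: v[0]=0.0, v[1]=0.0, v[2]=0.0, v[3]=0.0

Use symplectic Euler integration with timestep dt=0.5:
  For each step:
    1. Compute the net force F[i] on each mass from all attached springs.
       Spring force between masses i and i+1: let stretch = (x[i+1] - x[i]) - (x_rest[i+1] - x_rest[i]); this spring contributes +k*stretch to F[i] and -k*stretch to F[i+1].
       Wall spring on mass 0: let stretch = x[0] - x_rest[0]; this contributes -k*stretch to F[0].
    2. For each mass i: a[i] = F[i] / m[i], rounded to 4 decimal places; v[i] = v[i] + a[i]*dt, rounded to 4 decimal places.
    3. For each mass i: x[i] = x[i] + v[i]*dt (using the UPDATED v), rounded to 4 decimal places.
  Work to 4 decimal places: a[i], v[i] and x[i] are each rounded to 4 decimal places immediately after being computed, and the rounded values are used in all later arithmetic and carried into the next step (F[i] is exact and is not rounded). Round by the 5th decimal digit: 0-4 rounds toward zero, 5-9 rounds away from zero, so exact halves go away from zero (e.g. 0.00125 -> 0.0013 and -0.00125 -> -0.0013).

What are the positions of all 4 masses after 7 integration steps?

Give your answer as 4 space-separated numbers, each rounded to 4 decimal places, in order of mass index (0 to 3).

Answer: 2.7149 6.3732 7.6760 12.6876

Derivation:
Step 0: x=[4.0000 7.0000 10.0000 10.0000] v=[0.0000 0.0000 0.0000 0.0000]
Step 1: x=[3.5000 7.0000 8.5000 11.5000] v=[-1.0000 0.0000 -3.0000 3.0000]
Step 2: x=[3.0000 6.5000 7.7500 13.0000] v=[-1.0000 -1.0000 -1.5000 3.0000]
Step 3: x=[2.7500 5.4375 9.0000 13.3750] v=[-0.5000 -2.1250 2.5000 0.7500]
Step 4: x=[2.4688 4.5938 10.6563 13.0625] v=[-0.5625 -1.6875 3.3125 -0.6250]
Step 5: x=[2.0157 4.7345 10.4844 13.0469] v=[-0.9063 0.2813 -0.3438 -0.0312]
Step 6: x=[1.9141 5.6330 8.7188 13.2501] v=[-0.2032 1.7969 -3.5312 0.4063]
Step 7: x=[2.7149 6.3732 7.6760 12.6876] v=[1.6016 1.4804 -2.0857 -1.1250]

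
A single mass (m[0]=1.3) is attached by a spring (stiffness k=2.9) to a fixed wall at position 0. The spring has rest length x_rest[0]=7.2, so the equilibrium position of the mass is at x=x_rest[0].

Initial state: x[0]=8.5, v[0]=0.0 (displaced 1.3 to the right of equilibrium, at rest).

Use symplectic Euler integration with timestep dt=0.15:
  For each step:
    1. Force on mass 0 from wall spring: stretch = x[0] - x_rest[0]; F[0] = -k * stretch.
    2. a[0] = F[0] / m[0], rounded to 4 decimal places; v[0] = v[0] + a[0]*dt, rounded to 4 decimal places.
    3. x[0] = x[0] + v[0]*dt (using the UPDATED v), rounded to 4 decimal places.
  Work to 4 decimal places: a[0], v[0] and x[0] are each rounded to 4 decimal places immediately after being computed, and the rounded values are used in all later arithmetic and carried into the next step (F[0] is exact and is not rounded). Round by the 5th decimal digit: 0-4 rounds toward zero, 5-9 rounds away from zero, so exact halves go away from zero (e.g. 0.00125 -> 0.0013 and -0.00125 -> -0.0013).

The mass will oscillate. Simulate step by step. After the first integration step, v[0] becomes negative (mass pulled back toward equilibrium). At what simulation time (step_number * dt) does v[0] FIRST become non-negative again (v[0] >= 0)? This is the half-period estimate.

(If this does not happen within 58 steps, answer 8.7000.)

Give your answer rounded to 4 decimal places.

Step 0: x=[8.5000] v=[0.0000]
Step 1: x=[8.4348] v=[-0.4350]
Step 2: x=[8.3076] v=[-0.8482]
Step 3: x=[8.1248] v=[-1.2188]
Step 4: x=[7.8956] v=[-1.5283]
Step 5: x=[7.6314] v=[-1.7611]
Step 6: x=[7.3456] v=[-1.9055]
Step 7: x=[7.0525] v=[-1.9542]
Step 8: x=[6.7668] v=[-1.9049]
Step 9: x=[6.5028] v=[-1.7599]
Step 10: x=[6.2738] v=[-1.5266]
Step 11: x=[6.0913] v=[-1.2167]
Step 12: x=[5.9644] v=[-0.8457]
Step 13: x=[5.8996] v=[-0.4323]
Step 14: x=[5.9000] v=[0.0028]
First v>=0 after going negative at step 14, time=2.1000

Answer: 2.1000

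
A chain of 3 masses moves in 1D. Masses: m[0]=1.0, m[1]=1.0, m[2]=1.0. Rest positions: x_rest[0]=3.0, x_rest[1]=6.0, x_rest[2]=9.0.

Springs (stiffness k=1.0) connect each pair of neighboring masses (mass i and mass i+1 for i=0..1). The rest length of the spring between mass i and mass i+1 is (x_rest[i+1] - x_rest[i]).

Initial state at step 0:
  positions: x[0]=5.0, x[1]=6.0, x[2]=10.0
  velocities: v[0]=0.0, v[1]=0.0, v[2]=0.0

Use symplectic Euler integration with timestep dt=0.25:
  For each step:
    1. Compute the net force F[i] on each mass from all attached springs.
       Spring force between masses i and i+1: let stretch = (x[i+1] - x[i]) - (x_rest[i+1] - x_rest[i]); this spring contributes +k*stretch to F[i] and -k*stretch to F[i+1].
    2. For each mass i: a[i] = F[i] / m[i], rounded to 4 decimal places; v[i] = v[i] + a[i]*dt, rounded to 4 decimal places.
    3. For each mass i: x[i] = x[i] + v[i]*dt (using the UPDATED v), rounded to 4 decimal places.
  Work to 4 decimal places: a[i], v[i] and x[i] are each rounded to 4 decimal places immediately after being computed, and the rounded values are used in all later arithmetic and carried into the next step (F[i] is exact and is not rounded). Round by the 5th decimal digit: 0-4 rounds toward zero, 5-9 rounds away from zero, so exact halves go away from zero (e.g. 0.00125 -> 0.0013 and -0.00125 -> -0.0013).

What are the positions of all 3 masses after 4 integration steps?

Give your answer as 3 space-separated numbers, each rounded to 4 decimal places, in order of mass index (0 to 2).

Step 0: x=[5.0000 6.0000 10.0000] v=[0.0000 0.0000 0.0000]
Step 1: x=[4.8750 6.1875 9.9375] v=[-0.5000 0.7500 -0.2500]
Step 2: x=[4.6445 6.5274 9.8281] v=[-0.9219 1.3594 -0.4375]
Step 3: x=[4.3442 6.9559 9.6999] v=[-1.2012 1.7139 -0.5127]
Step 4: x=[4.0196 7.3927 9.5877] v=[-1.2983 1.7470 -0.4487]

Answer: 4.0196 7.3927 9.5877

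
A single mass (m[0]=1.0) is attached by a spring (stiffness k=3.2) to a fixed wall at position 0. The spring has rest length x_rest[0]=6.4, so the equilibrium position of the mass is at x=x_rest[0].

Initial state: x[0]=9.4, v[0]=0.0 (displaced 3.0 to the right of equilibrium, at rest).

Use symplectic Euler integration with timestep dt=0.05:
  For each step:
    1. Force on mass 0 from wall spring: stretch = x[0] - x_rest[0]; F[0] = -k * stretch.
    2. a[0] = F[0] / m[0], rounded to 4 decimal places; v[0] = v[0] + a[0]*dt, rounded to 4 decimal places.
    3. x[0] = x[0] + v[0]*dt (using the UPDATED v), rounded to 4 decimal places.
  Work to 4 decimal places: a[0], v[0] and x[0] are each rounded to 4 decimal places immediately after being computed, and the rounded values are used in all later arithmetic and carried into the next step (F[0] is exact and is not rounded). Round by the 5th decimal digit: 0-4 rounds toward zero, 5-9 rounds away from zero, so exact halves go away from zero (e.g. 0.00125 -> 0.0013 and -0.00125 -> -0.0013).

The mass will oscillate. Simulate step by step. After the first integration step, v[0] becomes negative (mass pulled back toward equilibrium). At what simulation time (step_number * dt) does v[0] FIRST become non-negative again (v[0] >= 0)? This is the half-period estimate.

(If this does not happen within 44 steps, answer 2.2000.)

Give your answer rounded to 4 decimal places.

Step 0: x=[9.4000] v=[0.0000]
Step 1: x=[9.3760] v=[-0.4800]
Step 2: x=[9.3282] v=[-0.9562]
Step 3: x=[9.2570] v=[-1.4247]
Step 4: x=[9.1629] v=[-1.8818]
Step 5: x=[9.0467] v=[-2.3239]
Step 6: x=[8.9093] v=[-2.7474]
Step 7: x=[8.7519] v=[-3.1489]
Step 8: x=[8.5756] v=[-3.5252]
Step 9: x=[8.3819] v=[-3.8733]
Step 10: x=[8.1724] v=[-4.1904]
Step 11: x=[7.9487] v=[-4.4740]
Step 12: x=[7.7126] v=[-4.7218]
Step 13: x=[7.4660] v=[-4.9318]
Step 14: x=[7.2109] v=[-5.1024]
Step 15: x=[6.9493] v=[-5.2321]
Step 16: x=[6.6833] v=[-5.3200]
Step 17: x=[6.4150] v=[-5.3653]
Step 18: x=[6.1466] v=[-5.3677]
Step 19: x=[5.8802] v=[-5.3272]
Step 20: x=[5.6180] v=[-5.2440]
Step 21: x=[5.3621] v=[-5.1189]
Step 22: x=[5.1145] v=[-4.9528]
Step 23: x=[4.8771] v=[-4.7471]
Step 24: x=[4.6519] v=[-4.5034]
Step 25: x=[4.4407] v=[-4.2237]
Step 26: x=[4.2452] v=[-3.9102]
Step 27: x=[4.0669] v=[-3.5654]
Step 28: x=[3.9073] v=[-3.1921]
Step 29: x=[3.7676] v=[-2.7933]
Step 30: x=[3.6490] v=[-2.3721]
Step 31: x=[3.5524] v=[-1.9319]
Step 32: x=[3.4786] v=[-1.4763]
Step 33: x=[3.4282] v=[-1.0089]
Step 34: x=[3.4015] v=[-0.5334]
Step 35: x=[3.3988] v=[-0.0536]
Step 36: x=[3.4201] v=[0.4266]
First v>=0 after going negative at step 36, time=1.8000

Answer: 1.8000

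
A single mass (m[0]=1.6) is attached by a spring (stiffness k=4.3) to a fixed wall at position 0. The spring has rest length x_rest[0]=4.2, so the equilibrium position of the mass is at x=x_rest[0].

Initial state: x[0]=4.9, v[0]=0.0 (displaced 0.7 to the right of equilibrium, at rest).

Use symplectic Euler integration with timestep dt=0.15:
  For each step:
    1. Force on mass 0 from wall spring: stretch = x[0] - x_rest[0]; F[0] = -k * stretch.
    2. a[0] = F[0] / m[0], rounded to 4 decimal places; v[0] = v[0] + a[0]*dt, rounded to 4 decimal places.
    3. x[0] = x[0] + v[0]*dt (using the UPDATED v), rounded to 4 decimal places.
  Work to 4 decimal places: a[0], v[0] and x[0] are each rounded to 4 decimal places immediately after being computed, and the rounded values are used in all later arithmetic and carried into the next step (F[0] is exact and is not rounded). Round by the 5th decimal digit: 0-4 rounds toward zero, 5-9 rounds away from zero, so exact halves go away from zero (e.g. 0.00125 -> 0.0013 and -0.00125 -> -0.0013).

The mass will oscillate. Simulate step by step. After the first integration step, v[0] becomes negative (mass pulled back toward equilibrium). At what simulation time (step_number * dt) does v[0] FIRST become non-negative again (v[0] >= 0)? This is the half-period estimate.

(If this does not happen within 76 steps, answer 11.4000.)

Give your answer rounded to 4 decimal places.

Step 0: x=[4.9000] v=[0.0000]
Step 1: x=[4.8577] v=[-0.2822]
Step 2: x=[4.7756] v=[-0.5473]
Step 3: x=[4.6587] v=[-0.7793]
Step 4: x=[4.5141] v=[-0.9642]
Step 5: x=[4.3505] v=[-1.0908]
Step 6: x=[4.1778] v=[-1.1515]
Step 7: x=[4.0064] v=[-1.1425]
Step 8: x=[3.8467] v=[-1.0645]
Step 9: x=[3.7084] v=[-0.9221]
Step 10: x=[3.5998] v=[-0.7239]
Step 11: x=[3.5275] v=[-0.4820]
Step 12: x=[3.4959] v=[-0.2109]
Step 13: x=[3.5068] v=[0.0729]
First v>=0 after going negative at step 13, time=1.9500

Answer: 1.9500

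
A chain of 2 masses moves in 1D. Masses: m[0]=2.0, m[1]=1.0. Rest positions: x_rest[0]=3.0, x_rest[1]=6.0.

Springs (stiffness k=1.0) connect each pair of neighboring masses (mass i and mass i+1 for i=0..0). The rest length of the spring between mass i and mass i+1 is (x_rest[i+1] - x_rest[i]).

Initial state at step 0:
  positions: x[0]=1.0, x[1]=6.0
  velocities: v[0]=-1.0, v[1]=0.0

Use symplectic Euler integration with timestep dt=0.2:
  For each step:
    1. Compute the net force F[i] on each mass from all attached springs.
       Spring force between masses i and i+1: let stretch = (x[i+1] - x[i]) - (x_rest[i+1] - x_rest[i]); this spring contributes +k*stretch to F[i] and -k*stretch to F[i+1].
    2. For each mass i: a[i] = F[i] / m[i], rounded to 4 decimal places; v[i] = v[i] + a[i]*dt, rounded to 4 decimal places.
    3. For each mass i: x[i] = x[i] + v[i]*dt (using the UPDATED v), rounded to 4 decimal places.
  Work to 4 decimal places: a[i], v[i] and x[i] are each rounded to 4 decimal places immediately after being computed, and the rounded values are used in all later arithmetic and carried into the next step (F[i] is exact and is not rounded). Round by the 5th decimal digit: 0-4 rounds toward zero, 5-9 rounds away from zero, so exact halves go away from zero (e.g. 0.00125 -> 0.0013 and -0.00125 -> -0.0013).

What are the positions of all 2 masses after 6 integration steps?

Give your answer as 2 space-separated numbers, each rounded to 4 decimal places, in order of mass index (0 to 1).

Answer: 0.6107 4.3785

Derivation:
Step 0: x=[1.0000 6.0000] v=[-1.0000 0.0000]
Step 1: x=[0.8400 5.9200] v=[-0.8000 -0.4000]
Step 2: x=[0.7216 5.7568] v=[-0.5920 -0.8160]
Step 3: x=[0.6439 5.5122] v=[-0.3885 -1.2230]
Step 4: x=[0.6036 5.1929] v=[-0.2017 -1.5967]
Step 5: x=[0.5950 4.8100] v=[-0.0428 -1.9146]
Step 6: x=[0.6107 4.3785] v=[0.0787 -2.1576]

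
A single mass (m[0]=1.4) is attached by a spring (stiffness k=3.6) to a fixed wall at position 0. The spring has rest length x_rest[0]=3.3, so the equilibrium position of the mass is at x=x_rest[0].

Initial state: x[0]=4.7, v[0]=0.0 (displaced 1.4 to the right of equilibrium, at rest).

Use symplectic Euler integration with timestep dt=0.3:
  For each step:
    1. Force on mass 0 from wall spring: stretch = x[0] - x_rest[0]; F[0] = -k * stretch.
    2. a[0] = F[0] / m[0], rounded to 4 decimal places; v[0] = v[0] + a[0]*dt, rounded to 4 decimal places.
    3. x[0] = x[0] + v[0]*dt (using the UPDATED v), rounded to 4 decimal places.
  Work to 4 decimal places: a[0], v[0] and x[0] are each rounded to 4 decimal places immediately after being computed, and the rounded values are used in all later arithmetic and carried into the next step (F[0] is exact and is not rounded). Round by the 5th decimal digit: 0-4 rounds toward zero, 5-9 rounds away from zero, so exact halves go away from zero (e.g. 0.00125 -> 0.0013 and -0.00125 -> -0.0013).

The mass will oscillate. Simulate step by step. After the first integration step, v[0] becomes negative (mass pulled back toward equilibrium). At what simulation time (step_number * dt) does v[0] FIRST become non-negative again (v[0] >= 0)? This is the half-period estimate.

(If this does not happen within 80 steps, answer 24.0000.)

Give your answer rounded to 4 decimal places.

Step 0: x=[4.7000] v=[0.0000]
Step 1: x=[4.3760] v=[-1.0800]
Step 2: x=[3.8030] v=[-1.9101]
Step 3: x=[3.1136] v=[-2.2981]
Step 4: x=[2.4673] v=[-2.1543]
Step 5: x=[2.0137] v=[-1.5119]
Step 6: x=[1.8578] v=[-0.5196]
Step 7: x=[2.0357] v=[0.5930]
First v>=0 after going negative at step 7, time=2.1000

Answer: 2.1000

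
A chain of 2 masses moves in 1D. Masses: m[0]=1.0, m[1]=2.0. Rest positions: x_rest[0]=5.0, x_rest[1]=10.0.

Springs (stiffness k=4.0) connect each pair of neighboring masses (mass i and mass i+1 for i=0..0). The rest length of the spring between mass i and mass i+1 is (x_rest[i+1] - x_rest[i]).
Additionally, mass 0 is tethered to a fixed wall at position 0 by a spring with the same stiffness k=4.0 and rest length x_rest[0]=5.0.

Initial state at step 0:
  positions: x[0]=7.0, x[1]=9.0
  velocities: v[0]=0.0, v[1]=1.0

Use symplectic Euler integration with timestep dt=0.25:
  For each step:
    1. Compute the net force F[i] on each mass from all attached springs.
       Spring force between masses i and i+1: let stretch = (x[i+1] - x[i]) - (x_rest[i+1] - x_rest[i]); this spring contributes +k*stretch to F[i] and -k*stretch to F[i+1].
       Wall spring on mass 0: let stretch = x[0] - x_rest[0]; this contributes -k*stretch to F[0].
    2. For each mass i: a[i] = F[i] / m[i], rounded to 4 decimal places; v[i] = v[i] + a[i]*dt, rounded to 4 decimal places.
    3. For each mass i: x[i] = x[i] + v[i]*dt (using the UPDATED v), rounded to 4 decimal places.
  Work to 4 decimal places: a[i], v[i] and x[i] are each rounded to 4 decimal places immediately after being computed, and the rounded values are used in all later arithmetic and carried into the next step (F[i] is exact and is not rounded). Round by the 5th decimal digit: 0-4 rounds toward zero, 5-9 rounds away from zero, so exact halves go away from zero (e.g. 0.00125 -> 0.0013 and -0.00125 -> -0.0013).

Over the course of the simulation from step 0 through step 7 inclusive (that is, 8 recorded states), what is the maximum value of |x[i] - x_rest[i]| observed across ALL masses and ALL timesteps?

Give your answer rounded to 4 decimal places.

Step 0: x=[7.0000 9.0000] v=[0.0000 1.0000]
Step 1: x=[5.7500 9.6250] v=[-5.0000 2.5000]
Step 2: x=[4.0313 10.3906] v=[-6.8750 3.0625]
Step 3: x=[2.8946 10.9863] v=[-4.5470 2.3829]
Step 4: x=[3.0571 11.1956] v=[0.6501 0.8371]
Step 5: x=[4.4900 11.0126] v=[5.7315 -0.7322]
Step 6: x=[6.4310 10.6392] v=[7.7641 -1.4935]
Step 7: x=[7.8163 10.3648] v=[5.5413 -1.0976]
Max displacement = 2.8163

Answer: 2.8163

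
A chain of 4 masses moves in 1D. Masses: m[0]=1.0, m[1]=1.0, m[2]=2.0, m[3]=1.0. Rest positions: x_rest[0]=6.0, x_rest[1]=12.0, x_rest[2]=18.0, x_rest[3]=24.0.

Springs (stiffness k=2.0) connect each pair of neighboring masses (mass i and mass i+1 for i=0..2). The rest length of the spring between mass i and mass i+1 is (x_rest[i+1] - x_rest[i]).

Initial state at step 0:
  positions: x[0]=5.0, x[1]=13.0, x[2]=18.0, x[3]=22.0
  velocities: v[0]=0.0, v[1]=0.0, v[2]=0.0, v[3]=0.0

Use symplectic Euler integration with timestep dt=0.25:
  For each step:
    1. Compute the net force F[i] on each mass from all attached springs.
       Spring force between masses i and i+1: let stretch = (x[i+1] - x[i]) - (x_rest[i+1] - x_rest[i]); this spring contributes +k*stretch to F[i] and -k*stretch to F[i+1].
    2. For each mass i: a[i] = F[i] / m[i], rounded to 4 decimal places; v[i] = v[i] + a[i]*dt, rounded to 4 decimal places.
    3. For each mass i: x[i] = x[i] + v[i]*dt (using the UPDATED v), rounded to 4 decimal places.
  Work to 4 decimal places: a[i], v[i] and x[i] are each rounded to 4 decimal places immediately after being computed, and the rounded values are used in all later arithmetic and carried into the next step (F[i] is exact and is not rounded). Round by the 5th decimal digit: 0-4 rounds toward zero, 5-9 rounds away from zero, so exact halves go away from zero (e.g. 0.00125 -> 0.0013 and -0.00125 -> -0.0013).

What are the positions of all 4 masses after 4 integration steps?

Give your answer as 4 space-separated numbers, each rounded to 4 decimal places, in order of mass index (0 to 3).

Step 0: x=[5.0000 13.0000 18.0000 22.0000] v=[0.0000 0.0000 0.0000 0.0000]
Step 1: x=[5.2500 12.6250 17.9375 22.2500] v=[1.0000 -1.5000 -0.2500 1.0000]
Step 2: x=[5.6719 11.9922 17.8125 22.7110] v=[1.6875 -2.5313 -0.5000 1.8438]
Step 3: x=[6.1338 11.2969 17.6299 23.3097] v=[1.8477 -2.7813 -0.7305 2.3946]
Step 4: x=[6.4911 10.7478 17.4065 23.9484] v=[1.4293 -2.1964 -0.8938 2.5547]

Answer: 6.4911 10.7478 17.4065 23.9484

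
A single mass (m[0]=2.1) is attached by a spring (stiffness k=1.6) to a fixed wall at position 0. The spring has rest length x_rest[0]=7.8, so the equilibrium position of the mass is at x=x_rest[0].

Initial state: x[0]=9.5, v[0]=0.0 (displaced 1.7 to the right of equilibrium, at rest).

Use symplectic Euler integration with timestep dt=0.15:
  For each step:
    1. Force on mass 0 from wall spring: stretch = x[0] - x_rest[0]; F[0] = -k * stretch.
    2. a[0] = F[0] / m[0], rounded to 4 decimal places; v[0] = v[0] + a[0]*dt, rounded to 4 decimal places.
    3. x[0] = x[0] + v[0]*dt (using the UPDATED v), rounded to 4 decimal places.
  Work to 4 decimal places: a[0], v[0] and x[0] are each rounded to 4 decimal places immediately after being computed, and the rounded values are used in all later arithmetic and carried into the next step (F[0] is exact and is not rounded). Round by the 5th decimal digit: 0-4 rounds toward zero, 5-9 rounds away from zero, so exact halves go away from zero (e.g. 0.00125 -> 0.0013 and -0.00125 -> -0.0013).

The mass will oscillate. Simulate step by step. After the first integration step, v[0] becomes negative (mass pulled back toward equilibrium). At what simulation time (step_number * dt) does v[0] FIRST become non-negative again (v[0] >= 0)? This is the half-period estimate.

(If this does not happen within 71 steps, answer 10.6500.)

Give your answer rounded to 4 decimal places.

Step 0: x=[9.5000] v=[0.0000]
Step 1: x=[9.4709] v=[-0.1943]
Step 2: x=[9.4131] v=[-0.3853]
Step 3: x=[9.3276] v=[-0.5697]
Step 4: x=[9.2160] v=[-0.7443]
Step 5: x=[9.0801] v=[-0.9061]
Step 6: x=[8.9222] v=[-1.0524]
Step 7: x=[8.7451] v=[-1.1807]
Step 8: x=[8.5518] v=[-1.2887]
Step 9: x=[8.3456] v=[-1.3746]
Step 10: x=[8.1301] v=[-1.4370]
Step 11: x=[7.9089] v=[-1.4747]
Step 12: x=[7.6858] v=[-1.4872]
Step 13: x=[7.4647] v=[-1.4742]
Step 14: x=[7.2493] v=[-1.4359]
Step 15: x=[7.0434] v=[-1.3730]
Step 16: x=[6.8504] v=[-1.2865]
Step 17: x=[6.6737] v=[-1.1780]
Step 18: x=[6.5163] v=[-1.0493]
Step 19: x=[6.3809] v=[-0.9026]
Step 20: x=[6.2698] v=[-0.7404]
Step 21: x=[6.1850] v=[-0.5655]
Step 22: x=[6.1279] v=[-0.3809]
Step 23: x=[6.0994] v=[-0.1898]
Step 24: x=[6.1001] v=[0.0046]
First v>=0 after going negative at step 24, time=3.6000

Answer: 3.6000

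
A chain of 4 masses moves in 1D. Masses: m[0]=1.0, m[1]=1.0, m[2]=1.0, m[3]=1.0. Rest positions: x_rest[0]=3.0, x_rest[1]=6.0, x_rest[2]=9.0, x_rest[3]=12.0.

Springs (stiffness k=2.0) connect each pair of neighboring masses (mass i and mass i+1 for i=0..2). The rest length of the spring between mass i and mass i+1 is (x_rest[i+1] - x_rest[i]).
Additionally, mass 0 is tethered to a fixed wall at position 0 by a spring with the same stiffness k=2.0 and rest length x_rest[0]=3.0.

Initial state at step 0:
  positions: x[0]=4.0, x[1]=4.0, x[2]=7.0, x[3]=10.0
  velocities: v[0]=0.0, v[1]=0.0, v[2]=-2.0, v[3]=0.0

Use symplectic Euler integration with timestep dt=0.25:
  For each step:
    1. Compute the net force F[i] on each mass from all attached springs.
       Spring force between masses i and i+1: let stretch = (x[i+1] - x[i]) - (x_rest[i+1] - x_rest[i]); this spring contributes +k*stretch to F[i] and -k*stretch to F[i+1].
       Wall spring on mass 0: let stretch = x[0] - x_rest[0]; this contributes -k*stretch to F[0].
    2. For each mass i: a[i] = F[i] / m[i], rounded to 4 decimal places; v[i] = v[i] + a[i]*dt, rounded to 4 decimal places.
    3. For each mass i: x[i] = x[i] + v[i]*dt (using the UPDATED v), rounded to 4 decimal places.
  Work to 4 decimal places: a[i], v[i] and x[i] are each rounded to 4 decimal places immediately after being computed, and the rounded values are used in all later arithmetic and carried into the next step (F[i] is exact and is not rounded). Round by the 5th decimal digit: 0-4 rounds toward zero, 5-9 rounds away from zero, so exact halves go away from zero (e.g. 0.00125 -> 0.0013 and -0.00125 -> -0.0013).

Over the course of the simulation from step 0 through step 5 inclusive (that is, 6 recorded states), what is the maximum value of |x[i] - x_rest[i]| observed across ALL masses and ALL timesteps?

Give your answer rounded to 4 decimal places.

Answer: 2.8437

Derivation:
Step 0: x=[4.0000 4.0000 7.0000 10.0000] v=[0.0000 0.0000 -2.0000 0.0000]
Step 1: x=[3.5000 4.3750 6.5000 10.0000] v=[-2.0000 1.5000 -2.0000 0.0000]
Step 2: x=[2.6719 4.9063 6.1719 9.9375] v=[-3.3125 2.1250 -1.3125 -0.2500]
Step 3: x=[1.7891 5.3165 6.1563 9.7793] v=[-3.5313 1.6406 -0.0625 -0.6328]
Step 4: x=[1.1236 5.3907 6.4886 9.5432] v=[-2.6622 0.2968 1.3291 -0.9443]
Step 5: x=[0.8510 5.0688 7.0655 9.3003] v=[-1.0905 -1.2878 2.3075 -0.9716]
Max displacement = 2.8437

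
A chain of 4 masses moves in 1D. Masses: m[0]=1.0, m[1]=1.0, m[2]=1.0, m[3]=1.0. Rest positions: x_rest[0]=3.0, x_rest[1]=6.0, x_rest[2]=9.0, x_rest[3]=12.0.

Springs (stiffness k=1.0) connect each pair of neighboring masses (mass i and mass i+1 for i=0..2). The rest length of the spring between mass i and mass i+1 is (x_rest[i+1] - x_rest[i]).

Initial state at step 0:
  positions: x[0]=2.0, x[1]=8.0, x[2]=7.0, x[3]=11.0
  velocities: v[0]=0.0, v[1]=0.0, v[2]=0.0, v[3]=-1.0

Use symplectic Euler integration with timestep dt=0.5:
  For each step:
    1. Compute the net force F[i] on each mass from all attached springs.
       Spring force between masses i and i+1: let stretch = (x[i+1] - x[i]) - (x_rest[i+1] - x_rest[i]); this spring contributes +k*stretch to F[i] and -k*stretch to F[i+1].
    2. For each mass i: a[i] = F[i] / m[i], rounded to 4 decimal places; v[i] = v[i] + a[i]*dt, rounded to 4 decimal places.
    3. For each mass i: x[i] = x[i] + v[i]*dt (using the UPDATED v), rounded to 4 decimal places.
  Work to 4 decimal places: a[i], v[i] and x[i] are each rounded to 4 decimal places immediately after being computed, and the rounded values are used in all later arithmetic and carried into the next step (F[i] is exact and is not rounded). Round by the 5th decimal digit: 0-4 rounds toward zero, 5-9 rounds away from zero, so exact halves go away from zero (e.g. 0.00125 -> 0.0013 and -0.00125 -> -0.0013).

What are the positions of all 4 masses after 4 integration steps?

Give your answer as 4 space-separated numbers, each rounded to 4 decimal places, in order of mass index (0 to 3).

Answer: 3.2110 4.0391 7.9922 10.7579

Derivation:
Step 0: x=[2.0000 8.0000 7.0000 11.0000] v=[0.0000 0.0000 0.0000 -1.0000]
Step 1: x=[2.7500 6.2500 8.2500 10.2500] v=[1.5000 -3.5000 2.5000 -1.5000]
Step 2: x=[3.6250 4.1250 9.5000 9.7500] v=[1.7500 -4.2500 2.5000 -1.0000]
Step 3: x=[3.8750 3.2188 9.4688 9.9375] v=[0.5000 -1.8125 -0.0625 0.3750]
Step 4: x=[3.2110 4.0391 7.9922 10.7579] v=[-1.3281 1.6406 -2.9532 1.6407]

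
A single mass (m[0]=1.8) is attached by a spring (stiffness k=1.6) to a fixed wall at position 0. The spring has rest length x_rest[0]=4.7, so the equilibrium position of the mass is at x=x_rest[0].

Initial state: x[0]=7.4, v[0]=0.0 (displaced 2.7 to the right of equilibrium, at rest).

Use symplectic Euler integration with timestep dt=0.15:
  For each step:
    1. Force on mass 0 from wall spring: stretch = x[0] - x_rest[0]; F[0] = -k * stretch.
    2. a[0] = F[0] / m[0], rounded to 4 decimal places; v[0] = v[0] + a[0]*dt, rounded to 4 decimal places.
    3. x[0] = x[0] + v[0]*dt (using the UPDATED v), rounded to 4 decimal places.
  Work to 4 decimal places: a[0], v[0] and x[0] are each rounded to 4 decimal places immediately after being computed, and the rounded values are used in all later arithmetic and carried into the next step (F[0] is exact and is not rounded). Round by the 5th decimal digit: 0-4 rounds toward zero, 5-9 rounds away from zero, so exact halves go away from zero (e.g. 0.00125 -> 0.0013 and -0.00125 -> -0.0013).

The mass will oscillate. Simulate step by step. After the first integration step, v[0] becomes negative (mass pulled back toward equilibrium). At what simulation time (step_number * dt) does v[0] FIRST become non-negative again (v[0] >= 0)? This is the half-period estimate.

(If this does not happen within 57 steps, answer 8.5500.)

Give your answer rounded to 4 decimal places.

Step 0: x=[7.4000] v=[0.0000]
Step 1: x=[7.3460] v=[-0.3600]
Step 2: x=[7.2391] v=[-0.7128]
Step 3: x=[7.0814] v=[-1.0514]
Step 4: x=[6.8761] v=[-1.3689]
Step 5: x=[6.6273] v=[-1.6590]
Step 6: x=[6.3399] v=[-1.9160]
Step 7: x=[6.0197] v=[-2.1347]
Step 8: x=[5.6731] v=[-2.3107]
Step 9: x=[5.3070] v=[-2.4405]
Step 10: x=[4.9288] v=[-2.5214]
Step 11: x=[4.5460] v=[-2.5519]
Step 12: x=[4.1663] v=[-2.5314]
Step 13: x=[3.7973] v=[-2.4602]
Step 14: x=[3.4463] v=[-2.3398]
Step 15: x=[3.1204] v=[-2.1726]
Step 16: x=[2.8261] v=[-1.9620]
Step 17: x=[2.5693] v=[-1.7121]
Step 18: x=[2.3551] v=[-1.4280]
Step 19: x=[2.1878] v=[-1.1153]
Step 20: x=[2.0708] v=[-0.7803]
Step 21: x=[2.0063] v=[-0.4297]
Step 22: x=[1.9957] v=[-0.0705]
Step 23: x=[2.0392] v=[0.2901]
First v>=0 after going negative at step 23, time=3.4500

Answer: 3.4500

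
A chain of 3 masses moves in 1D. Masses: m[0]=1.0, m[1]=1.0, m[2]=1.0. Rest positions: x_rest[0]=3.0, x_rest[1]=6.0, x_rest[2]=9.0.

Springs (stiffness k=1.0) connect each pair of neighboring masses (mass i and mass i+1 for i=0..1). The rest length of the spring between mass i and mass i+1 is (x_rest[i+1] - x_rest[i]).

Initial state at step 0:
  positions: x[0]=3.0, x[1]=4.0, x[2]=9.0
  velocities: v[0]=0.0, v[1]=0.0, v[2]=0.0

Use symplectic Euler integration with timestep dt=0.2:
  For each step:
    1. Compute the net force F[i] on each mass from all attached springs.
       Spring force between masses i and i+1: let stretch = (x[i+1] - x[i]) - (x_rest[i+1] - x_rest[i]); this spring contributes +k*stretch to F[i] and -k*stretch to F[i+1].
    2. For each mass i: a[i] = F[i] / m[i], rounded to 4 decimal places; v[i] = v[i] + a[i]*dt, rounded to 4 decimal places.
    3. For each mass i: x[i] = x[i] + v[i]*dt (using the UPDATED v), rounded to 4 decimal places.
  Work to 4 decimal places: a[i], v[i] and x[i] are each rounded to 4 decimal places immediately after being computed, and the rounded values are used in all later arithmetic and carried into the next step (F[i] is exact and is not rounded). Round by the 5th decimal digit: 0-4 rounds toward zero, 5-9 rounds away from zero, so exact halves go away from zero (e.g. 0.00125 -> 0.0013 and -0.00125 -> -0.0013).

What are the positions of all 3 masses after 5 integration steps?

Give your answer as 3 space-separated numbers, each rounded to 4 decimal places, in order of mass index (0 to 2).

Step 0: x=[3.0000 4.0000 9.0000] v=[0.0000 0.0000 0.0000]
Step 1: x=[2.9200 4.1600 8.9200] v=[-0.4000 0.8000 -0.4000]
Step 2: x=[2.7696 4.4608 8.7696] v=[-0.7520 1.5040 -0.7520]
Step 3: x=[2.5668 4.8663 8.5668] v=[-1.0138 2.0275 -1.0138]
Step 4: x=[2.3360 5.3278 8.3360] v=[-1.1539 2.3077 -1.1539]
Step 5: x=[2.1049 5.7900 8.1049] v=[-1.1555 2.3110 -1.1555]

Answer: 2.1049 5.7900 8.1049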